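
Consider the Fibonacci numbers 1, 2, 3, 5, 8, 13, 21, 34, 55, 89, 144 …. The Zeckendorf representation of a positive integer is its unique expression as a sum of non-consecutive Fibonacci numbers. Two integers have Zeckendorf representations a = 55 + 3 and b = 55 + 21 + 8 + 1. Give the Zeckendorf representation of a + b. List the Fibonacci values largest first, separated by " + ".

The two numbers are 58 and 85, so their sum is 143.
take 89 (≤ 143); 143 − 89 = 54
take 34 (≤ 54); 54 − 34 = 20
take 13 (≤ 20); 20 − 13 = 7
take 5 (≤ 7); 7 − 5 = 2
take 2 (≤ 2); 2 − 2 = 0

89 + 34 + 13 + 5 + 2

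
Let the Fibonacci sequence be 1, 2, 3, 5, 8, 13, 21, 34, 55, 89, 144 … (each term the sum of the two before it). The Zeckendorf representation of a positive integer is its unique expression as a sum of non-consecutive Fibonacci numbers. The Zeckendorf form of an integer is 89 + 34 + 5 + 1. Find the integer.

129

89 + 34 + 5 + 1 = 129.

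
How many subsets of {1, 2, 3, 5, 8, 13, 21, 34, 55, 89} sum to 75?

2

Starting from the Zeckendorf form and repeatedly splitting a term F_k into F_{k−1} + F_{k−2} (when neither is already used) reaches every representation.
75 = 55+13+5+2 = 34+21+13+5+2 — 2 representations.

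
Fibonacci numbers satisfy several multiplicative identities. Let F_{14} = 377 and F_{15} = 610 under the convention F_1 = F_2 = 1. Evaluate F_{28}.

By the doubling identity F_{2k} = F_k(2F_{k+1} − F_k): F_{28} = 377·(2·610 − 377) = 377·843 = 317811.

317811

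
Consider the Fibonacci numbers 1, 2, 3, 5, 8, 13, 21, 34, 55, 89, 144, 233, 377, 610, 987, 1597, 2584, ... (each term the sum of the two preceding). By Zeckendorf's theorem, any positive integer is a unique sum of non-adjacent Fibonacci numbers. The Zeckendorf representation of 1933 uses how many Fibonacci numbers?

5

1597 ≤ 1933 < 2584, so take 1597; remainder 336
233 ≤ 336 < 377, so take 233; remainder 103
89 ≤ 103 < 144, so take 89; remainder 14
13 ≤ 14 < 21, so take 13; remainder 1
1 ≤ 1 < 2, so take 1; remainder 0
1933 = 1597 + 233 + 89 + 13 + 1, which has 5 terms.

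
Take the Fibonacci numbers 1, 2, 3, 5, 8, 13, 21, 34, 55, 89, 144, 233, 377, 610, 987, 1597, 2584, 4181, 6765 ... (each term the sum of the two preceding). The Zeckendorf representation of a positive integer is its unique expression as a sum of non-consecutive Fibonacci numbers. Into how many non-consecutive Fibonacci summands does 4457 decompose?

largest Fibonacci ≤ 4457 is 4181; 4457 − 4181 = 276
largest Fibonacci ≤ 276 is 233; 276 − 233 = 43
largest Fibonacci ≤ 43 is 34; 43 − 34 = 9
largest Fibonacci ≤ 9 is 8; 9 − 8 = 1
largest Fibonacci ≤ 1 is 1; 1 − 1 = 0
4457 = 4181 + 233 + 34 + 8 + 1, which has 5 terms.

5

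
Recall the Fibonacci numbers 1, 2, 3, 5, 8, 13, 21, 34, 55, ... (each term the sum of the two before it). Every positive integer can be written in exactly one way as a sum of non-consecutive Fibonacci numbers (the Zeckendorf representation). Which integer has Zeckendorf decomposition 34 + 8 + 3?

34 + 8 + 3 = 45.

45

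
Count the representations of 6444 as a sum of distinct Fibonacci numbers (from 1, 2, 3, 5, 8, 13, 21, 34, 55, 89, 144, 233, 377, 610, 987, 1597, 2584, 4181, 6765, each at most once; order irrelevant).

28

Starting from the Zeckendorf form and repeatedly splitting a term F_k into F_{k−1} + F_{k−2} (when neither is already used) reaches every representation.
6444 = 4181+1597+610+55+1 = 4181+1597+610+34+21+1 = 4181+1597+377+233+55+1 = 4181+1597+610+34+13+8+1 = 4181+1597+377+233+34+21+1 = … (23 more), for 28 in all.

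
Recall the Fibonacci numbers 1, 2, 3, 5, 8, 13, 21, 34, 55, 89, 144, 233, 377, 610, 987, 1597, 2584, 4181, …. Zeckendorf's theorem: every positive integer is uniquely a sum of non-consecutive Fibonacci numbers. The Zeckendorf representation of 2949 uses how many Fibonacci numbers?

6

take 2584 (≤ 2949); 2949 − 2584 = 365
take 233 (≤ 365); 365 − 233 = 132
take 89 (≤ 132); 132 − 89 = 43
take 34 (≤ 43); 43 − 34 = 9
take 8 (≤ 9); 9 − 8 = 1
take 1 (≤ 1); 1 − 1 = 0
2949 = 2584 + 233 + 89 + 34 + 8 + 1, which has 6 terms.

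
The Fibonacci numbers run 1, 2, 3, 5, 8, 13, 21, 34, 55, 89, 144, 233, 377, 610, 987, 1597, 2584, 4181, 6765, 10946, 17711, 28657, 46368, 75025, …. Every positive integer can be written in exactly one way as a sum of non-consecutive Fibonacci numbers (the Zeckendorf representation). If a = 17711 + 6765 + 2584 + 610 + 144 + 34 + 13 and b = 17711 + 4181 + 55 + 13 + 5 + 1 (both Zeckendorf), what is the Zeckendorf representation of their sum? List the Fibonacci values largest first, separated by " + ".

The two numbers are 27861 and 21966, so their sum is 49827.
take 46368 (≤ 49827); 49827 − 46368 = 3459
take 2584 (≤ 3459); 3459 − 2584 = 875
take 610 (≤ 875); 875 − 610 = 265
take 233 (≤ 265); 265 − 233 = 32
take 21 (≤ 32); 32 − 21 = 11
take 8 (≤ 11); 11 − 8 = 3
take 3 (≤ 3); 3 − 3 = 0

46368 + 2584 + 610 + 233 + 21 + 8 + 3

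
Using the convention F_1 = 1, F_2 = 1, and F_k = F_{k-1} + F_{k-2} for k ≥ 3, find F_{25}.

Iterating the recurrence up to F_{17} = 1597 and F_{16} = 987:
F_{18} = F_{17} + F_{16} = 1597 + 987 = 2584
F_{19} = F_{18} + F_{17} = 2584 + 1597 = 4181
F_{20} = F_{19} + F_{18} = 4181 + 2584 = 6765
F_{21} = F_{20} + F_{19} = 6765 + 4181 = 10946
F_{22} = F_{21} + F_{20} = 10946 + 6765 = 17711
F_{23} = F_{22} + F_{21} = 17711 + 10946 = 28657
F_{24} = F_{23} + F_{22} = 28657 + 17711 = 46368
F_{25} = F_{24} + F_{23} = 46368 + 28657 = 75025

75025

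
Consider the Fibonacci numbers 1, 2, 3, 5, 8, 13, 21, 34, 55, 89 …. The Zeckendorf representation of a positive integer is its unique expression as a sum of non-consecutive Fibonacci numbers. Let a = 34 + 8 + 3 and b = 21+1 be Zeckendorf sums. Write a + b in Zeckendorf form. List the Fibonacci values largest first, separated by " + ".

The two numbers are 45 and 22, so their sum is 67.
Greedily peel off the largest Fibonacci term at each step:
subtract 55 from 67: 12 remains
subtract 8 from 12: 4 remains
subtract 3 from 4: 1 remains
subtract 1 from 1: 0 remains

55 + 8 + 3 + 1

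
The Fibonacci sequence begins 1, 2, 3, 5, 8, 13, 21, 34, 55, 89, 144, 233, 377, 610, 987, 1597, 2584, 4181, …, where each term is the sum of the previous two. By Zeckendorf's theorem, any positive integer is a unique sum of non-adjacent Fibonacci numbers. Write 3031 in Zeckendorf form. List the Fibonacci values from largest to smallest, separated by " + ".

2584 + 377 + 55 + 13 + 2

take 2584 (≤ 3031); 3031 − 2584 = 447
take 377 (≤ 447); 447 − 377 = 70
take 55 (≤ 70); 70 − 55 = 15
take 13 (≤ 15); 15 − 13 = 2
take 2 (≤ 2); 2 − 2 = 0
So 3031 = 2584 + 377 + 55 + 13 + 2, with no two terms consecutive in the sequence.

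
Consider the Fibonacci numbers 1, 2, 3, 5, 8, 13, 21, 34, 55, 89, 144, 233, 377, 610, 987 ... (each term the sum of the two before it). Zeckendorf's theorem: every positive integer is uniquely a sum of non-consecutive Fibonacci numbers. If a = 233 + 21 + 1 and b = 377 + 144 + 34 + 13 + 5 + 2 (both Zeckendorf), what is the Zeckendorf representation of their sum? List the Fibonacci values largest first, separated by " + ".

610 + 144 + 55 + 21

The two numbers are 255 and 575, so their sum is 830.
Repeatedly subtract the largest Fibonacci number that fits:
830 − 610 = 220
220 − 144 = 76
76 − 55 = 21
21 − 21 = 0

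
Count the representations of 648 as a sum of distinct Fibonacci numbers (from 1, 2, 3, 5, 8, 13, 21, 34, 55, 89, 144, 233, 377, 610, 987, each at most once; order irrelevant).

Each representation comes from the Zeckendorf form by replacing some F_k with F_{k−1} + F_{k−2} where possible.
648 = 610+34+3+1 = 610+21+13+3+1 = 377+233+34+3+1 = 610+21+8+5+3+1 = … (7 more), for 11 in all.

11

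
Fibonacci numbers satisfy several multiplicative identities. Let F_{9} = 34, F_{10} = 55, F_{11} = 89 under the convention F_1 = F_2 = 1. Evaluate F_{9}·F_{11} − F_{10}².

34·89 − 55² = 3026 − 3025 = 1. (Cassini's identity: F_{k−1}F_{k+1} − F_k² = (−1)^k.)

1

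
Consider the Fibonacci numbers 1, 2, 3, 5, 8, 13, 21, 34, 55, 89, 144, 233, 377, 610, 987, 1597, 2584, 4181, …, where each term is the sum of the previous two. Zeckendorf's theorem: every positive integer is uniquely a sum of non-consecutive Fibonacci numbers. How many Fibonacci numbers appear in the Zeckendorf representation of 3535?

3535 − 2584 = 951
951 − 610 = 341
341 − 233 = 108
108 − 89 = 19
19 − 13 = 6
6 − 5 = 1
1 − 1 = 0
3535 = 2584 + 610 + 233 + 89 + 13 + 5 + 1, which has 7 terms.

7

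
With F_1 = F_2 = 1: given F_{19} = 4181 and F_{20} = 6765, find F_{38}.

39088169

By the doubling identity F_{2k} = F_k(2F_{k+1} − F_k): F_{38} = 4181·(2·6765 − 4181) = 4181·9349 = 39088169.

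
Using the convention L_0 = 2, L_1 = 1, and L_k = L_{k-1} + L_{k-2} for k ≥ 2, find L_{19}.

9349

Iterating the recurrence up to L_{12} = 322 and L_{11} = 199:
L_{13} = L_{12} + L_{11} = 322 + 199 = 521
L_{14} = L_{13} + L_{12} = 521 + 322 = 843
L_{15} = L_{14} + L_{13} = 843 + 521 = 1364
L_{16} = L_{15} + L_{14} = 1364 + 843 = 2207
L_{17} = L_{16} + L_{15} = 2207 + 1364 = 3571
L_{18} = L_{17} + L_{16} = 3571 + 2207 = 5778
L_{19} = L_{18} + L_{17} = 5778 + 3571 = 9349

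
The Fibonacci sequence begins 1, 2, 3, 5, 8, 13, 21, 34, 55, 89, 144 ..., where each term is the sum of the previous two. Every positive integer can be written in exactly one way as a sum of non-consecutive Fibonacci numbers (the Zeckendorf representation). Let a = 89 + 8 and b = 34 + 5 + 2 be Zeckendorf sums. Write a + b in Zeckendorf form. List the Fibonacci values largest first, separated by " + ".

89 + 34 + 13 + 2

The two numbers are 97 and 41, so their sum is 138.
take 89 (≤ 138); 138 − 89 = 49
take 34 (≤ 49); 49 − 34 = 15
take 13 (≤ 15); 15 − 13 = 2
take 2 (≤ 2); 2 − 2 = 0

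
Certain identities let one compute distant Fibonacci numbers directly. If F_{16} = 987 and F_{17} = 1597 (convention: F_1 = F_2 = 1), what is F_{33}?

By F_{2k+1} = F_k² + F_{k+1}²: F_{33} = 987² + 1597² = 974169 + 2550409 = 3524578.

3524578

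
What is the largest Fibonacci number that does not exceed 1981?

1597

1597 ≤ 1981 < 2584, so the largest Fibonacci number not exceeding 1981 is 1597.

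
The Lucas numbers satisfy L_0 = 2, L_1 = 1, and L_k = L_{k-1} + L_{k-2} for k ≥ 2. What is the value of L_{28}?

Iterating the recurrence up to L_{20} = 15127 and L_{19} = 9349:
L_{21} = L_{20} + L_{19} = 15127 + 9349 = 24476
L_{22} = L_{21} + L_{20} = 24476 + 15127 = 39603
L_{23} = L_{22} + L_{21} = 39603 + 24476 = 64079
L_{24} = L_{23} + L_{22} = 64079 + 39603 = 103682
L_{25} = L_{24} + L_{23} = 103682 + 64079 = 167761
L_{26} = L_{25} + L_{24} = 167761 + 103682 = 271443
L_{27} = L_{26} + L_{25} = 271443 + 167761 = 439204
L_{28} = L_{27} + L_{26} = 439204 + 271443 = 710647

710647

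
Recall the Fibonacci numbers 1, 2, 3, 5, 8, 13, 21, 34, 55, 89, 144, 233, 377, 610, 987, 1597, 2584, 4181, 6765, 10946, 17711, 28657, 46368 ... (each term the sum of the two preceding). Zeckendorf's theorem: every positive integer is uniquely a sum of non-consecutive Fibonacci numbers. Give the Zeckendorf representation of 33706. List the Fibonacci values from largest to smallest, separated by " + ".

Greedy algorithm:
28657 ≤ 33706 < 46368, so take 28657; remainder 5049
4181 ≤ 5049 < 6765, so take 4181; remainder 868
610 ≤ 868 < 987, so take 610; remainder 258
233 ≤ 258 < 377, so take 233; remainder 25
21 ≤ 25 < 34, so take 21; remainder 4
3 ≤ 4 < 5, so take 3; remainder 1
1 ≤ 1 < 2, so take 1; remainder 0
So 33706 = 28657 + 4181 + 610 + 233 + 21 + 3 + 1, with no two terms consecutive in the sequence.

28657 + 4181 + 610 + 233 + 21 + 3 + 1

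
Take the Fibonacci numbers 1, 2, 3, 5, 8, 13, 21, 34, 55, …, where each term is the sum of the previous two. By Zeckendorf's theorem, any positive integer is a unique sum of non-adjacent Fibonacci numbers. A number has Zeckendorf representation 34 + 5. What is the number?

34 + 5 = 39.

39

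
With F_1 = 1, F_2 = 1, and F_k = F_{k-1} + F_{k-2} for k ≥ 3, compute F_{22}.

17711

Iterating the recurrence up to F_{15} = 610 and F_{14} = 377:
F_{16} = F_{15} + F_{14} = 610 + 377 = 987
F_{17} = F_{16} + F_{15} = 987 + 610 = 1597
F_{18} = F_{17} + F_{16} = 1597 + 987 = 2584
F_{19} = F_{18} + F_{17} = 2584 + 1597 = 4181
F_{20} = F_{19} + F_{18} = 4181 + 2584 = 6765
F_{21} = F_{20} + F_{19} = 6765 + 4181 = 10946
F_{22} = F_{21} + F_{20} = 10946 + 6765 = 17711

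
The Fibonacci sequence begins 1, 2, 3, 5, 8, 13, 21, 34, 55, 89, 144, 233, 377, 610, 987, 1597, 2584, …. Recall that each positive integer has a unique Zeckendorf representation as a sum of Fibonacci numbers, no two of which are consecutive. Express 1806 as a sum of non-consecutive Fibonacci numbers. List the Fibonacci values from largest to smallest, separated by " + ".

Repeatedly subtract the largest Fibonacci number that fits:
1806 − 1597 = 209
209 − 144 = 65
65 − 55 = 10
10 − 8 = 2
2 − 2 = 0
So 1806 = 1597 + 144 + 55 + 8 + 2, with no two terms consecutive in the sequence.

1597 + 144 + 55 + 8 + 2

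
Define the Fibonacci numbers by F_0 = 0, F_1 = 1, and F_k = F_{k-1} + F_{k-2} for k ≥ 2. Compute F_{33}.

Iterating the recurrence up to F_{25} = 75025 and F_{24} = 46368:
F_{26} = F_{25} + F_{24} = 75025 + 46368 = 121393
F_{27} = F_{26} + F_{25} = 121393 + 75025 = 196418
F_{28} = F_{27} + F_{26} = 196418 + 121393 = 317811
F_{29} = F_{28} + F_{27} = 317811 + 196418 = 514229
F_{30} = F_{29} + F_{28} = 514229 + 317811 = 832040
F_{31} = F_{30} + F_{29} = 832040 + 514229 = 1346269
F_{32} = F_{31} + F_{30} = 1346269 + 832040 = 2178309
F_{33} = F_{32} + F_{31} = 2178309 + 1346269 = 3524578

3524578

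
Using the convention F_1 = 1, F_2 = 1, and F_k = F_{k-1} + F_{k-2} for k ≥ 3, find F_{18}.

2584

Iterating the recurrence up to F_{13} = 233 and F_{12} = 144:
F_{14} = F_{13} + F_{12} = 233 + 144 = 377
F_{15} = F_{14} + F_{13} = 377 + 233 = 610
F_{16} = F_{15} + F_{14} = 610 + 377 = 987
F_{17} = F_{16} + F_{15} = 987 + 610 = 1597
F_{18} = F_{17} + F_{16} = 1597 + 987 = 2584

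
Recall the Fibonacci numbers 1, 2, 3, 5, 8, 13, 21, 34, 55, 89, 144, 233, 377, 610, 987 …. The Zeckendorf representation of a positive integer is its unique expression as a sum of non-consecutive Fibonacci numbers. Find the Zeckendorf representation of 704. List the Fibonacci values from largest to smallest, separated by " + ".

610 + 89 + 5

610 ≤ 704 < 987, so take 610; remainder 94
89 ≤ 94 < 144, so take 89; remainder 5
5 ≤ 5 < 8, so take 5; remainder 0
So 704 = 610 + 89 + 5, with no two terms consecutive in the sequence.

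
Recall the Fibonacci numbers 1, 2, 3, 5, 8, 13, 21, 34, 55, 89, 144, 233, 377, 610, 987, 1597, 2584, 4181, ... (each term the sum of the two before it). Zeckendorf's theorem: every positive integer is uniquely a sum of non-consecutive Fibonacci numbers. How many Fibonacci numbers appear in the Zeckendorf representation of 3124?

6

3124 − 2584 = 540
540 − 377 = 163
163 − 144 = 19
19 − 13 = 6
6 − 5 = 1
1 − 1 = 0
3124 = 2584 + 377 + 144 + 13 + 5 + 1, which has 6 terms.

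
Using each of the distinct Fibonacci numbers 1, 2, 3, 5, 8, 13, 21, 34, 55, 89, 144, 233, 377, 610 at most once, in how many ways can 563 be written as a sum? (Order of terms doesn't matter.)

18

Starting from the Zeckendorf form and repeatedly splitting a term F_k into F_{k−1} + F_{k−2} (when neither is already used) reaches every representation.
563 = 377+144+34+8 = 377+144+34+5+3 = 377+144+21+13+8 = 377+89+55+34+8 = 377+144+34+5+2+1 = … (13 more), for 18 in all.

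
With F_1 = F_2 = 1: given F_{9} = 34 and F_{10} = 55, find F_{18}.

By the doubling identity F_{2k} = F_k(2F_{k+1} − F_k): F_{18} = 34·(2·55 − 34) = 34·76 = 2584.

2584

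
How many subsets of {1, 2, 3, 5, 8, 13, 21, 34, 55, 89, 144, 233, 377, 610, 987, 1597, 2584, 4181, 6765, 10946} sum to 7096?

Starting from the Zeckendorf form and repeatedly splitting a term F_k into F_{k−1} + F_{k−2} (when neither is already used) reaches every representation.
7096 = 6765+233+89+8+1 = 6765+233+89+5+3+1 = 6765+233+55+34+8+1 = 4181+2584+233+89+8+1 = … (36 more), for 40 in all.

40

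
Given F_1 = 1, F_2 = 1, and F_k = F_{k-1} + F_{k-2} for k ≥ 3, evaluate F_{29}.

Iterating the recurrence up to F_{21} = 10946 and F_{20} = 6765:
F_{22} = F_{21} + F_{20} = 10946 + 6765 = 17711
F_{23} = F_{22} + F_{21} = 17711 + 10946 = 28657
F_{24} = F_{23} + F_{22} = 28657 + 17711 = 46368
F_{25} = F_{24} + F_{23} = 46368 + 28657 = 75025
F_{26} = F_{25} + F_{24} = 75025 + 46368 = 121393
F_{27} = F_{26} + F_{25} = 121393 + 75025 = 196418
F_{28} = F_{27} + F_{26} = 196418 + 121393 = 317811
F_{29} = F_{28} + F_{27} = 317811 + 196418 = 514229

514229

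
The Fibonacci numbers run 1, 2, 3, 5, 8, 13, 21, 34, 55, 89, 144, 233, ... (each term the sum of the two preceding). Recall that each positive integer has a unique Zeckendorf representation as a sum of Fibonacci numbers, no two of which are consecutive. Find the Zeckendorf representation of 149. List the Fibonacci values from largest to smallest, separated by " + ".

subtract 144 from 149: 5 remains
subtract 5 from 5: 0 remains
So 149 = 144 + 5, with no two terms consecutive in the sequence.

144 + 5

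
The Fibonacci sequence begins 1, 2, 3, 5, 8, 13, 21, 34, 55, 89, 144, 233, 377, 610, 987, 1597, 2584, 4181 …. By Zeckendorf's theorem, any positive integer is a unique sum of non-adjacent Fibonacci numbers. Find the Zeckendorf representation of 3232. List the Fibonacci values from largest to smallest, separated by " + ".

Greedily peel off the largest Fibonacci term at each step:
3232: greatest Fibonacci not exceeding it is 2584, leaving 648
648: greatest Fibonacci not exceeding it is 610, leaving 38
38: greatest Fibonacci not exceeding it is 34, leaving 4
4: greatest Fibonacci not exceeding it is 3, leaving 1
1: greatest Fibonacci not exceeding it is 1, leaving 0
So 3232 = 2584 + 610 + 34 + 3 + 1, with no two terms consecutive in the sequence.

2584 + 610 + 34 + 3 + 1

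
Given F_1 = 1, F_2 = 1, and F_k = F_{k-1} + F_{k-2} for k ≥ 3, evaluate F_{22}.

Iterating the recurrence up to F_{16} = 987 and F_{15} = 610:
F_{17} = F_{16} + F_{15} = 987 + 610 = 1597
F_{18} = F_{17} + F_{16} = 1597 + 987 = 2584
F_{19} = F_{18} + F_{17} = 2584 + 1597 = 4181
F_{20} = F_{19} + F_{18} = 4181 + 2584 = 6765
F_{21} = F_{20} + F_{19} = 6765 + 4181 = 10946
F_{22} = F_{21} + F_{20} = 10946 + 6765 = 17711

17711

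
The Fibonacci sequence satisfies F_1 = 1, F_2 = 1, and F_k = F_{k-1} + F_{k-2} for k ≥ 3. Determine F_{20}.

Iterating the recurrence up to F_{16} = 987 and F_{15} = 610:
F_{17} = F_{16} + F_{15} = 987 + 610 = 1597
F_{18} = F_{17} + F_{16} = 1597 + 987 = 2584
F_{19} = F_{18} + F_{17} = 2584 + 1597 = 4181
F_{20} = F_{19} + F_{18} = 4181 + 2584 = 6765

6765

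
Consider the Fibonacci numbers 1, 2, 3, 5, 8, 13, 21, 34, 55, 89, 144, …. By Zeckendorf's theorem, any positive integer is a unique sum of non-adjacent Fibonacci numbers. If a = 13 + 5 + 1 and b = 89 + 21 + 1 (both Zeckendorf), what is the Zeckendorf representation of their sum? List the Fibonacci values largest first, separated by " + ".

The two numbers are 19 and 111, so their sum is 130.
take 89 (≤ 130); 130 − 89 = 41
take 34 (≤ 41); 41 − 34 = 7
take 5 (≤ 7); 7 − 5 = 2
take 2 (≤ 2); 2 − 2 = 0

89 + 34 + 5 + 2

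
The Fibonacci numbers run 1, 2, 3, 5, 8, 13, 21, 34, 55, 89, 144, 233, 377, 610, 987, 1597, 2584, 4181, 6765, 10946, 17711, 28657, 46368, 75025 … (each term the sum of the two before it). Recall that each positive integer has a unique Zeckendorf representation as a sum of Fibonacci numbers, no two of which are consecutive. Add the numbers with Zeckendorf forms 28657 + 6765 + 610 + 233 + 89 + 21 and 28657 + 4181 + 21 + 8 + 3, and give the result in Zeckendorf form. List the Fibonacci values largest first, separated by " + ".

46368 + 17711 + 4181 + 610 + 233 + 89 + 34 + 13 + 5 + 1

The two numbers are 36375 and 32870, so their sum is 69245.
take 46368 (≤ 69245); 69245 − 46368 = 22877
take 17711 (≤ 22877); 22877 − 17711 = 5166
take 4181 (≤ 5166); 5166 − 4181 = 985
take 610 (≤ 985); 985 − 610 = 375
take 233 (≤ 375); 375 − 233 = 142
take 89 (≤ 142); 142 − 89 = 53
take 34 (≤ 53); 53 − 34 = 19
take 13 (≤ 19); 19 − 13 = 6
take 5 (≤ 6); 6 − 5 = 1
take 1 (≤ 1); 1 − 1 = 0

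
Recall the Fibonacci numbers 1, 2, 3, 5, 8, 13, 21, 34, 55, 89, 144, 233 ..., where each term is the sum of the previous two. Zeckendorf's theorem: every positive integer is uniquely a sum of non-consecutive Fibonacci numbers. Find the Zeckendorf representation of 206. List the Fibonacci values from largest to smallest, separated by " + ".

Greedy algorithm:
largest Fibonacci ≤ 206 is 144; 206 − 144 = 62
largest Fibonacci ≤ 62 is 55; 62 − 55 = 7
largest Fibonacci ≤ 7 is 5; 7 − 5 = 2
largest Fibonacci ≤ 2 is 2; 2 − 2 = 0
So 206 = 144 + 55 + 5 + 2, with no two terms consecutive in the sequence.

144 + 55 + 5 + 2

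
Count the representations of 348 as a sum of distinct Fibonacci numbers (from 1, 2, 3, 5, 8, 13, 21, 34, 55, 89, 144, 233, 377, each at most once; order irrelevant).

12

Starting from the Zeckendorf form and repeatedly splitting a term F_k into F_{k−1} + F_{k−2} (when neither is already used) reaches every representation.
348 = 233+89+21+5 = 233+89+21+3+2 = 233+89+13+8+5 = 233+55+34+21+5 = 233+89+13+8+3+2 = … (7 more), for 12 in all.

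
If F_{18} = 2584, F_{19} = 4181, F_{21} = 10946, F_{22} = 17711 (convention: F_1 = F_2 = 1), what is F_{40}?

102334155

By the addition formula F_{m+n} = F_m F_{n+1} + F_{m−1} F_n with m=19, n=21: F_{40} = 4181·17711 + 2584·10946 = 74049691 + 28284464 = 102334155.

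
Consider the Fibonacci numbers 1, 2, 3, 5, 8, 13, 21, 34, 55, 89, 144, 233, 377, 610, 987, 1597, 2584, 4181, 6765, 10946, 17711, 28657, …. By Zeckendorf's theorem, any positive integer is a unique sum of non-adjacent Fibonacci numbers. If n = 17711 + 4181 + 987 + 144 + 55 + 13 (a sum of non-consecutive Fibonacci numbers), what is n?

17711 + 4181 + 987 + 144 + 55 + 13 = 23091.

23091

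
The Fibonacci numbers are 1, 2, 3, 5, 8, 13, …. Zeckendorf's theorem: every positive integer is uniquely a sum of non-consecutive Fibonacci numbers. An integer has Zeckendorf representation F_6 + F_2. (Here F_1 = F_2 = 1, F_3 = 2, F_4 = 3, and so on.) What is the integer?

F_6 + F_2 = 8 + 1 = 9.

9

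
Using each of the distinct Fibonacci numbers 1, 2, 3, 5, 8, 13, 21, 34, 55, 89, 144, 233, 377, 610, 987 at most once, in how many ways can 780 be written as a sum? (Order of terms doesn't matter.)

20

Starting from the Zeckendorf form and repeatedly splitting a term F_k into F_{k−1} + F_{k−2} (when neither is already used) reaches every representation.
780 = 610+144+21+5 = 610+144+21+3+2 = 610+144+13+8+5 = … (17 more), for 20 in all.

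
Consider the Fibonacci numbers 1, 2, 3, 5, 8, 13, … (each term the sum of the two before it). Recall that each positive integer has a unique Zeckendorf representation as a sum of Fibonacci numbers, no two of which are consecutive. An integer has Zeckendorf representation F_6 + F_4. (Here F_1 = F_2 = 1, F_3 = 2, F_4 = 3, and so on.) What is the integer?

11

F_6 + F_4 = 8 + 3 = 11.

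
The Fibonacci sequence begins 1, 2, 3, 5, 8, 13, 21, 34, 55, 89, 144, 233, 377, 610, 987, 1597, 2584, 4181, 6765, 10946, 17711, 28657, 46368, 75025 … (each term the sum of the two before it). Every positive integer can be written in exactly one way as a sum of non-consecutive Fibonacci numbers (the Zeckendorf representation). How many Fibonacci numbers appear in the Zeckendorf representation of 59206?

7

Greedily peel off the largest Fibonacci term at each step:
59206: greatest Fibonacci not exceeding it is 46368, leaving 12838
12838: greatest Fibonacci not exceeding it is 10946, leaving 1892
1892: greatest Fibonacci not exceeding it is 1597, leaving 295
295: greatest Fibonacci not exceeding it is 233, leaving 62
62: greatest Fibonacci not exceeding it is 55, leaving 7
7: greatest Fibonacci not exceeding it is 5, leaving 2
2: greatest Fibonacci not exceeding it is 2, leaving 0
59206 = 46368 + 10946 + 1597 + 233 + 55 + 5 + 2, which has 7 terms.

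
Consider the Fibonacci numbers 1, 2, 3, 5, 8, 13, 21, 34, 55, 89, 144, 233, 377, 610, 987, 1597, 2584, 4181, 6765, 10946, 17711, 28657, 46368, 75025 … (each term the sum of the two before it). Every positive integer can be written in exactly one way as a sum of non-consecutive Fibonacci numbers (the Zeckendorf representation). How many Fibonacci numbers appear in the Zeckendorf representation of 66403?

8

subtract 46368 from 66403: 20035 remains
subtract 17711 from 20035: 2324 remains
subtract 1597 from 2324: 727 remains
subtract 610 from 727: 117 remains
subtract 89 from 117: 28 remains
subtract 21 from 28: 7 remains
subtract 5 from 7: 2 remains
subtract 2 from 2: 0 remains
66403 = 46368 + 17711 + 1597 + 610 + 89 + 21 + 5 + 2, which has 8 terms.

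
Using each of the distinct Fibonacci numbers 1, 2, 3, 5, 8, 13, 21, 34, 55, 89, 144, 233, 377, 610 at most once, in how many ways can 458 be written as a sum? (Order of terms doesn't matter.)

Each representation comes from the Zeckendorf form by replacing some F_k with F_{k−1} + F_{k−2} where possible.
458 = 377+55+21+5 = 377+55+21+3+2 = 377+55+13+8+5 = 233+144+55+21+5 = 377+55+13+8+3+2 = … (9 more), for 14 in all.

14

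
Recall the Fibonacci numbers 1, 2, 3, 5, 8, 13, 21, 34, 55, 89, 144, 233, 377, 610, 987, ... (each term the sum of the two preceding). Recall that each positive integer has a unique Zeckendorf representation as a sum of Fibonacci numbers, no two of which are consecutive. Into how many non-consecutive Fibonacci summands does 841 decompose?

6

Greedy algorithm:
610 ≤ 841 < 987, so take 610; remainder 231
144 ≤ 231 < 233, so take 144; remainder 87
55 ≤ 87 < 89, so take 55; remainder 32
21 ≤ 32 < 34, so take 21; remainder 11
8 ≤ 11 < 13, so take 8; remainder 3
3 ≤ 3 < 5, so take 3; remainder 0
841 = 610 + 144 + 55 + 21 + 8 + 3, which has 6 terms.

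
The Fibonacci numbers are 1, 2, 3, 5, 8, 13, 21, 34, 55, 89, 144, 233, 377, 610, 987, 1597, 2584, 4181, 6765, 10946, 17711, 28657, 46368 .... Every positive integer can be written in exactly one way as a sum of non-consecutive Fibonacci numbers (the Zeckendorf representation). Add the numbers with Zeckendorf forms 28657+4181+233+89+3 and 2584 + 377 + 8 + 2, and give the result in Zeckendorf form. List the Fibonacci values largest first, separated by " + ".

The two numbers are 33163 and 2971, so their sum is 36134.
28657 ≤ 36134 < 46368, so take 28657; remainder 7477
6765 ≤ 7477 < 10946, so take 6765; remainder 712
610 ≤ 712 < 987, so take 610; remainder 102
89 ≤ 102 < 144, so take 89; remainder 13
13 ≤ 13 < 21, so take 13; remainder 0

28657 + 6765 + 610 + 89 + 13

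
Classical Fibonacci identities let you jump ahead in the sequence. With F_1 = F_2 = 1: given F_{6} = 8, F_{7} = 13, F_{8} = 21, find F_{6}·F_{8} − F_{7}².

-1

8·21 − 13² = 168 − 169 = -1. (Cassini's identity: F_{k−1}F_{k+1} − F_k² = (−1)^k.)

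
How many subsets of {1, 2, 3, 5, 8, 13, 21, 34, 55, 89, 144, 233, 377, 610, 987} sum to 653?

653 = 610+34+8+1 = 610+34+5+3+1 = 610+21+13+8+1 = 377+233+34+8+1 = … (10 more), for 14 in all.

14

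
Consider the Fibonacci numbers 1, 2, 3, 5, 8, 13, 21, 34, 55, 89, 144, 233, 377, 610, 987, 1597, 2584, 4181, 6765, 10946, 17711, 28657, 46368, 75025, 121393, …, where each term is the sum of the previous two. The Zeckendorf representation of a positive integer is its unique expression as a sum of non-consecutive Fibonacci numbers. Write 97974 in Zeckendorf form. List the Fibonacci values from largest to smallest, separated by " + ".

75025 + 17711 + 4181 + 987 + 55 + 13 + 2

Greedy algorithm:
75025 ≤ 97974 < 121393, so take 75025; remainder 22949
17711 ≤ 22949 < 28657, so take 17711; remainder 5238
4181 ≤ 5238 < 6765, so take 4181; remainder 1057
987 ≤ 1057 < 1597, so take 987; remainder 70
55 ≤ 70 < 89, so take 55; remainder 15
13 ≤ 15 < 21, so take 13; remainder 2
2 ≤ 2 < 3, so take 2; remainder 0
So 97974 = 75025 + 17711 + 4181 + 987 + 55 + 13 + 2, with no two terms consecutive in the sequence.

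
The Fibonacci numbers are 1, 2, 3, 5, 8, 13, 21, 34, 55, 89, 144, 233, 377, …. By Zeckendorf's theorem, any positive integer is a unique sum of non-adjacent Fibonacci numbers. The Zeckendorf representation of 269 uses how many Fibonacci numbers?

3

Greedily peel off the largest Fibonacci term at each step:
233 ≤ 269 < 377, so take 233; remainder 36
34 ≤ 36 < 55, so take 34; remainder 2
2 ≤ 2 < 3, so take 2; remainder 0
269 = 233 + 34 + 2, which has 3 terms.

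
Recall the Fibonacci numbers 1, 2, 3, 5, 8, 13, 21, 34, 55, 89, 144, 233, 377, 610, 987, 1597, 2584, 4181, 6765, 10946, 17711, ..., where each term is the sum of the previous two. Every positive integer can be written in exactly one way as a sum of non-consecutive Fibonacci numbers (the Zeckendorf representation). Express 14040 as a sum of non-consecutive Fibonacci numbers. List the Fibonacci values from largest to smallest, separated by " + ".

Repeatedly subtract the largest Fibonacci number that fits:
14040: greatest Fibonacci not exceeding it is 10946, leaving 3094
3094: greatest Fibonacci not exceeding it is 2584, leaving 510
510: greatest Fibonacci not exceeding it is 377, leaving 133
133: greatest Fibonacci not exceeding it is 89, leaving 44
44: greatest Fibonacci not exceeding it is 34, leaving 10
10: greatest Fibonacci not exceeding it is 8, leaving 2
2: greatest Fibonacci not exceeding it is 2, leaving 0
So 14040 = 10946 + 2584 + 377 + 89 + 34 + 8 + 2, with no two terms consecutive in the sequence.

10946 + 2584 + 377 + 89 + 34 + 8 + 2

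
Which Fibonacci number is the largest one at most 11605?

10946

10946 ≤ 11605 < 17711, so the largest Fibonacci number not exceeding 11605 is 10946.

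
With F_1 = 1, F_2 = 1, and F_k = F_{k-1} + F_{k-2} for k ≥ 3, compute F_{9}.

34

F_{2} = F_{1} + F_{0} = 1 + 0 = 1
F_{3} = F_{2} + F_{1} = 1 + 1 = 2
F_{4} = F_{3} + F_{2} = 2 + 1 = 3
F_{5} = F_{4} + F_{3} = 3 + 2 = 5
F_{6} = F_{5} + F_{4} = 5 + 3 = 8
F_{7} = F_{6} + F_{5} = 8 + 5 = 13
F_{8} = F_{7} + F_{6} = 13 + 8 = 21
F_{9} = F_{8} + F_{7} = 21 + 13 = 34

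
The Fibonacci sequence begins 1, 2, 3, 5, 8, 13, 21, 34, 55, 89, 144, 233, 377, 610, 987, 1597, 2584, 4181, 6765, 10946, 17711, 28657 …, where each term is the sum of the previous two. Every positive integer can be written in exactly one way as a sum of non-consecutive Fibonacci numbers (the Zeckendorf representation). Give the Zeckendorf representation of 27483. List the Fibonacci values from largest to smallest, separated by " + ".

17711 ≤ 27483 < 28657, so take 17711; remainder 9772
6765 ≤ 9772 < 10946, so take 6765; remainder 3007
2584 ≤ 3007 < 4181, so take 2584; remainder 423
377 ≤ 423 < 610, so take 377; remainder 46
34 ≤ 46 < 55, so take 34; remainder 12
8 ≤ 12 < 13, so take 8; remainder 4
3 ≤ 4 < 5, so take 3; remainder 1
1 ≤ 1 < 2, so take 1; remainder 0
So 27483 = 17711 + 6765 + 2584 + 377 + 34 + 8 + 3 + 1, with no two terms consecutive in the sequence.

17711 + 6765 + 2584 + 377 + 34 + 8 + 3 + 1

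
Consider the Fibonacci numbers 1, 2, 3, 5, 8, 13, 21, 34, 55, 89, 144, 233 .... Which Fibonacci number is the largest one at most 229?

144

144 ≤ 229 < 233, so the largest Fibonacci number not exceeding 229 is 144.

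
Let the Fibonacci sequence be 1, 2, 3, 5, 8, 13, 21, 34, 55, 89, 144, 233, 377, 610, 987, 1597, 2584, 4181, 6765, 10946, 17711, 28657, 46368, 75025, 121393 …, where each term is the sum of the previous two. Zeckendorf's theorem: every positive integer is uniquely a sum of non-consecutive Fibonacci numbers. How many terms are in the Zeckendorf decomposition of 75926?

5

Repeatedly subtract the largest Fibonacci number that fits:
subtract 75025 from 75926: 901 remains
subtract 610 from 901: 291 remains
subtract 233 from 291: 58 remains
subtract 55 from 58: 3 remains
subtract 3 from 3: 0 remains
75926 = 75025 + 610 + 233 + 55 + 3, which has 5 terms.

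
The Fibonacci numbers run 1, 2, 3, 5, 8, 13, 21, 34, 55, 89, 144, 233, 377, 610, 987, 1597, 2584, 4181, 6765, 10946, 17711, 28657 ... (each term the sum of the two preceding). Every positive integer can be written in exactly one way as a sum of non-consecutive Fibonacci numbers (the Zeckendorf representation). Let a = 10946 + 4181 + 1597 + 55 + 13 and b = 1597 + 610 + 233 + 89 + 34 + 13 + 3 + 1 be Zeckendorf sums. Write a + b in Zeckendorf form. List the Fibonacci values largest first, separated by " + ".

The two numbers are 16792 and 2580, so their sum is 19372.
Greedy algorithm:
largest Fibonacci ≤ 19372 is 17711; 19372 − 17711 = 1661
largest Fibonacci ≤ 1661 is 1597; 1661 − 1597 = 64
largest Fibonacci ≤ 64 is 55; 64 − 55 = 9
largest Fibonacci ≤ 9 is 8; 9 − 8 = 1
largest Fibonacci ≤ 1 is 1; 1 − 1 = 0

17711 + 1597 + 55 + 8 + 1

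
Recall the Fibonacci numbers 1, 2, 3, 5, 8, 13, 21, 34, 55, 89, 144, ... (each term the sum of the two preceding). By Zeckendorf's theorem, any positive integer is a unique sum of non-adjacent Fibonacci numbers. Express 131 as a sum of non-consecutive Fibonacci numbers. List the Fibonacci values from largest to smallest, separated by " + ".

89 + 34 + 8

131: greatest Fibonacci not exceeding it is 89, leaving 42
42: greatest Fibonacci not exceeding it is 34, leaving 8
8: greatest Fibonacci not exceeding it is 8, leaving 0
So 131 = 89 + 34 + 8, with no two terms consecutive in the sequence.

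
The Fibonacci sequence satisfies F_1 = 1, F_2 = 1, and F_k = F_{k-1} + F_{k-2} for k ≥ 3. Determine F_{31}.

1346269

Iterating the recurrence up to F_{26} = 121393 and F_{25} = 75025:
F_{27} = F_{26} + F_{25} = 121393 + 75025 = 196418
F_{28} = F_{27} + F_{26} = 196418 + 121393 = 317811
F_{29} = F_{28} + F_{27} = 317811 + 196418 = 514229
F_{30} = F_{29} + F_{28} = 514229 + 317811 = 832040
F_{31} = F_{30} + F_{29} = 832040 + 514229 = 1346269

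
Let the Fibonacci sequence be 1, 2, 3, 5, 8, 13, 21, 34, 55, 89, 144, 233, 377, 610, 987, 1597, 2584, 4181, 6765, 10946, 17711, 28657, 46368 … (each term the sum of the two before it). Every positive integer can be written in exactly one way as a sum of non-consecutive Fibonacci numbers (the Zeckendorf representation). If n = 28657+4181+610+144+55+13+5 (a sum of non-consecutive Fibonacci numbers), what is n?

28657+4181+610+144+55+13+5 = 33665.

33665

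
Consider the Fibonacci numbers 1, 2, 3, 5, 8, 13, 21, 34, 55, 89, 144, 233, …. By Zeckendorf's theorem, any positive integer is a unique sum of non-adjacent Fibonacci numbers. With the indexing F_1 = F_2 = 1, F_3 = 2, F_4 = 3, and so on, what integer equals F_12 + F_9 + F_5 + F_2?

184

F_12 + F_9 + F_5 + F_2 = 144 + 34 + 5 + 1 = 184.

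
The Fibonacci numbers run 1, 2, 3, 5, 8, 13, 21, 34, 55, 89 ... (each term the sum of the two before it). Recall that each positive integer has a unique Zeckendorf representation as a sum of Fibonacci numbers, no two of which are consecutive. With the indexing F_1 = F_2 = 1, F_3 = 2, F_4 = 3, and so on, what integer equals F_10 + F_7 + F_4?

71

F_10 + F_7 + F_4 = 55 + 13 + 3 = 71.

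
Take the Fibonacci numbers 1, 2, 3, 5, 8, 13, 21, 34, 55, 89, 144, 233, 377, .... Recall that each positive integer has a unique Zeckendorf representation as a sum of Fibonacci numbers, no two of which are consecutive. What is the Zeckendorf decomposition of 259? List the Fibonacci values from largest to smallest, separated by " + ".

subtract 233 from 259: 26 remains
subtract 21 from 26: 5 remains
subtract 5 from 5: 0 remains
So 259 = 233 + 21 + 5, with no two terms consecutive in the sequence.

233 + 21 + 5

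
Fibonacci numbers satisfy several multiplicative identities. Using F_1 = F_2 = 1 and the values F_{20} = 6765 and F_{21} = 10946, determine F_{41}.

By F_{2k+1} = F_k² + F_{k+1}²: F_{41} = 6765² + 10946² = 45765225 + 119814916 = 165580141.

165580141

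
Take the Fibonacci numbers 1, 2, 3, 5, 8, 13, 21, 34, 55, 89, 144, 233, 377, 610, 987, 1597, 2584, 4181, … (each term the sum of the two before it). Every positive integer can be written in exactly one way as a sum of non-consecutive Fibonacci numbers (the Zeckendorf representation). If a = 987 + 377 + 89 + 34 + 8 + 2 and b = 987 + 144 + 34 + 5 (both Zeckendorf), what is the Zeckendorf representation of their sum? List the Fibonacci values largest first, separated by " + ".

The two numbers are 1497 and 1170, so their sum is 2667.
Repeatedly subtract the largest Fibonacci number that fits:
2667 − 2584 = 83
83 − 55 = 28
28 − 21 = 7
7 − 5 = 2
2 − 2 = 0

2584 + 55 + 21 + 5 + 2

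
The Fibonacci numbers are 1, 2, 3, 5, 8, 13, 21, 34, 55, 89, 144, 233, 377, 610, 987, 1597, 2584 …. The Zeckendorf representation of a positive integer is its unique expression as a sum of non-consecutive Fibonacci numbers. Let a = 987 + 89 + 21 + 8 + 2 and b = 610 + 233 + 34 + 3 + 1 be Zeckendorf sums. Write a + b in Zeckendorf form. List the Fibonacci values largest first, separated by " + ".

The two numbers are 1107 and 881, so their sum is 1988.
Greedily peel off the largest Fibonacci term at each step:
1988 − 1597 = 391
391 − 377 = 14
14 − 13 = 1
1 − 1 = 0

1597 + 377 + 13 + 1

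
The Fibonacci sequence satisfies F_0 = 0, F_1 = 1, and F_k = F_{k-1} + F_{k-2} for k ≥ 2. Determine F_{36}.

Iterating the recurrence up to F_{31} = 1346269 and F_{30} = 832040:
F_{32} = F_{31} + F_{30} = 1346269 + 832040 = 2178309
F_{33} = F_{32} + F_{31} = 2178309 + 1346269 = 3524578
F_{34} = F_{33} + F_{32} = 3524578 + 2178309 = 5702887
F_{35} = F_{34} + F_{33} = 5702887 + 3524578 = 9227465
F_{36} = F_{35} + F_{34} = 9227465 + 5702887 = 14930352

14930352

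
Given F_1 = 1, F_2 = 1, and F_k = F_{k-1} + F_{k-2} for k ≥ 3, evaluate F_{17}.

1597

Iterating the recurrence up to F_{12} = 144 and F_{11} = 89:
F_{13} = F_{12} + F_{11} = 144 + 89 = 233
F_{14} = F_{13} + F_{12} = 233 + 144 = 377
F_{15} = F_{14} + F_{13} = 377 + 233 = 610
F_{16} = F_{15} + F_{14} = 610 + 377 = 987
F_{17} = F_{16} + F_{15} = 987 + 610 = 1597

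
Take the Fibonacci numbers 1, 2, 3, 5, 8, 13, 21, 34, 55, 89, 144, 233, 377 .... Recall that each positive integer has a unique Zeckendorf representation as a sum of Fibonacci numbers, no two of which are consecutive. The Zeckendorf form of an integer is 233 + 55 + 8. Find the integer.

233 + 55 + 8 = 296.

296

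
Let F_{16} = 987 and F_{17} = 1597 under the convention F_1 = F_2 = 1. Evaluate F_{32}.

2178309

By the doubling identity F_{2k} = F_k(2F_{k+1} − F_k): F_{32} = 987·(2·1597 − 987) = 987·2207 = 2178309.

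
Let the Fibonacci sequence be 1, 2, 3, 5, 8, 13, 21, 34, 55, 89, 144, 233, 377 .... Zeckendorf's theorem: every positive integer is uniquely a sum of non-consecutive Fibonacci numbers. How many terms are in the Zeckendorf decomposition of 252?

252 − 233 = 19
19 − 13 = 6
6 − 5 = 1
1 − 1 = 0
252 = 233 + 13 + 5 + 1, which has 4 terms.

4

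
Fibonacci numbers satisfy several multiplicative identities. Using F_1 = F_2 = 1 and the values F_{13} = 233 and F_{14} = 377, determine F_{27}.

196418

By F_{2k+1} = F_k² + F_{k+1}²: F_{27} = 233² + 377² = 54289 + 142129 = 196418.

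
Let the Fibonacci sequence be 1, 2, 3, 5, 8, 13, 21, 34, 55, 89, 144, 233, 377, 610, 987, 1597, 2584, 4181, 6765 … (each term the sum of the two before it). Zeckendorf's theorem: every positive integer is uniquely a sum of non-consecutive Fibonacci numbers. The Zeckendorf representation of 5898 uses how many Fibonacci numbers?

6

take 4181 (≤ 5898); 5898 − 4181 = 1717
take 1597 (≤ 1717); 1717 − 1597 = 120
take 89 (≤ 120); 120 − 89 = 31
take 21 (≤ 31); 31 − 21 = 10
take 8 (≤ 10); 10 − 8 = 2
take 2 (≤ 2); 2 − 2 = 0
5898 = 4181 + 1597 + 89 + 21 + 8 + 2, which has 6 terms.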